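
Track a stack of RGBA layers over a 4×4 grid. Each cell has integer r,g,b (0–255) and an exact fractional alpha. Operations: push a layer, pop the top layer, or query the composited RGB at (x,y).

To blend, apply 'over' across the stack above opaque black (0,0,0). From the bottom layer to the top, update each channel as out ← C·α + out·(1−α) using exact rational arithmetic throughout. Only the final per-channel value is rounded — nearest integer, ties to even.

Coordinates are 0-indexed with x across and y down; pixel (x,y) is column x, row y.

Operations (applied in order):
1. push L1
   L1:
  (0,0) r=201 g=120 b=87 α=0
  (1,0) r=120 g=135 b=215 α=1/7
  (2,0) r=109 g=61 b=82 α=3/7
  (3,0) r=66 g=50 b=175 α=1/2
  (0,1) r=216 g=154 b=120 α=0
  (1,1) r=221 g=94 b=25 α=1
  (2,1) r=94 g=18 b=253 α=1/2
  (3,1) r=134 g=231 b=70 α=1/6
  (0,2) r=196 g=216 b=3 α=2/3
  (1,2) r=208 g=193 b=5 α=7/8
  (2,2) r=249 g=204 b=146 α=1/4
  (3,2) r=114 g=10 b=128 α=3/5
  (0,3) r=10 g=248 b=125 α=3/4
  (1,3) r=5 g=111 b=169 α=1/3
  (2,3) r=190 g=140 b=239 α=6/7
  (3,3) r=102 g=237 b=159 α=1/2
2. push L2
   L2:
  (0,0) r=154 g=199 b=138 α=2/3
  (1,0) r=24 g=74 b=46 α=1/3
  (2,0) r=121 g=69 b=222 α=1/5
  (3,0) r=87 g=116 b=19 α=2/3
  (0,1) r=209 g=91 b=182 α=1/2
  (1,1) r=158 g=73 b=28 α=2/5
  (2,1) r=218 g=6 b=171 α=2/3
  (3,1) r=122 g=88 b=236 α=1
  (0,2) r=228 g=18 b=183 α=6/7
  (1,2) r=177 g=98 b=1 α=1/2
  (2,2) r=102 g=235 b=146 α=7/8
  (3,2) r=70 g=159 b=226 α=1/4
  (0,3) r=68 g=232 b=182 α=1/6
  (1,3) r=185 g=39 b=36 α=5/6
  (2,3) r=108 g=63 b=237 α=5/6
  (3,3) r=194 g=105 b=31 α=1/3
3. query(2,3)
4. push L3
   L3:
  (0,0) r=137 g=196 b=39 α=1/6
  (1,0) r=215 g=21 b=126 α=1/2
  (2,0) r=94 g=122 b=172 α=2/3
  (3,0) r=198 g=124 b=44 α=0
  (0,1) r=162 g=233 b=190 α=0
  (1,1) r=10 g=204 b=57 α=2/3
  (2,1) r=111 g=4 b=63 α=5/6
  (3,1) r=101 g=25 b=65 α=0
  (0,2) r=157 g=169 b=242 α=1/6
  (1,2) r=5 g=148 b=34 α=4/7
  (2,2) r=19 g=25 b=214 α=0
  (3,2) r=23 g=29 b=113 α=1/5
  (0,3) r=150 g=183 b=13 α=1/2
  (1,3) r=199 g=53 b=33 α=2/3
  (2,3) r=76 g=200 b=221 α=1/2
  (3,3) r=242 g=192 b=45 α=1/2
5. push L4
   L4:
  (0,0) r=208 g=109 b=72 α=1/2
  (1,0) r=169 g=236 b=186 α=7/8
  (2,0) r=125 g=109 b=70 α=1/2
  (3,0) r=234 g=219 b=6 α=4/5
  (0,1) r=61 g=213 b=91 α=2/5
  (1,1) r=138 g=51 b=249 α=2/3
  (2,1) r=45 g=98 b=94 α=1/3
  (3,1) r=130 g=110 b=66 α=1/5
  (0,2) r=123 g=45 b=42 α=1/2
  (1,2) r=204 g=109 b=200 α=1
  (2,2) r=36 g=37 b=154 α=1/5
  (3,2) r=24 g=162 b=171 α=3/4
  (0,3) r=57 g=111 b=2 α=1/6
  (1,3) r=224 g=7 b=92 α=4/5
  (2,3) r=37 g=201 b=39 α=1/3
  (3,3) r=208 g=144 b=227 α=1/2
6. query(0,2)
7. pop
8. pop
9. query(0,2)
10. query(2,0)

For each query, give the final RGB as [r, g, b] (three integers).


(2,3) stack=L1,L2; from [0,0,0]:
+L1 (α=6/7) → [1140/7, 120, 1434/7]
+L2 (α=5/6) → [820/7, 145/2, 3243/14]
rounded: [117, 72, 232]

query (0,2) [L1,L2,L3,L4] — begin 0,0,0
after L1 α=2/3: [392/3, 144, 2]
after L2 α=6/7: [4496/21, 36, 1100/7]
after L3 α=1/6: [25777/126, 349/6, 1199/7]
after L4 α=1/2: [41275/252, 619/12, 1493/14]
= [164, 52, 107]

(0,2) stack=L1,L2; from [0,0,0]:
after L1 α=2/3: [392/3, 144, 2]
after L2 α=6/7: [4496/21, 36, 1100/7]
= [214, 36, 157]

query (2,0) [L1,L2] — begin 0,0,0
after L1 α=3/7: [327/7, 183/7, 246/7]
after L2 α=1/5: [431/7, 243/7, 2538/35]
→ [62, 35, 73]


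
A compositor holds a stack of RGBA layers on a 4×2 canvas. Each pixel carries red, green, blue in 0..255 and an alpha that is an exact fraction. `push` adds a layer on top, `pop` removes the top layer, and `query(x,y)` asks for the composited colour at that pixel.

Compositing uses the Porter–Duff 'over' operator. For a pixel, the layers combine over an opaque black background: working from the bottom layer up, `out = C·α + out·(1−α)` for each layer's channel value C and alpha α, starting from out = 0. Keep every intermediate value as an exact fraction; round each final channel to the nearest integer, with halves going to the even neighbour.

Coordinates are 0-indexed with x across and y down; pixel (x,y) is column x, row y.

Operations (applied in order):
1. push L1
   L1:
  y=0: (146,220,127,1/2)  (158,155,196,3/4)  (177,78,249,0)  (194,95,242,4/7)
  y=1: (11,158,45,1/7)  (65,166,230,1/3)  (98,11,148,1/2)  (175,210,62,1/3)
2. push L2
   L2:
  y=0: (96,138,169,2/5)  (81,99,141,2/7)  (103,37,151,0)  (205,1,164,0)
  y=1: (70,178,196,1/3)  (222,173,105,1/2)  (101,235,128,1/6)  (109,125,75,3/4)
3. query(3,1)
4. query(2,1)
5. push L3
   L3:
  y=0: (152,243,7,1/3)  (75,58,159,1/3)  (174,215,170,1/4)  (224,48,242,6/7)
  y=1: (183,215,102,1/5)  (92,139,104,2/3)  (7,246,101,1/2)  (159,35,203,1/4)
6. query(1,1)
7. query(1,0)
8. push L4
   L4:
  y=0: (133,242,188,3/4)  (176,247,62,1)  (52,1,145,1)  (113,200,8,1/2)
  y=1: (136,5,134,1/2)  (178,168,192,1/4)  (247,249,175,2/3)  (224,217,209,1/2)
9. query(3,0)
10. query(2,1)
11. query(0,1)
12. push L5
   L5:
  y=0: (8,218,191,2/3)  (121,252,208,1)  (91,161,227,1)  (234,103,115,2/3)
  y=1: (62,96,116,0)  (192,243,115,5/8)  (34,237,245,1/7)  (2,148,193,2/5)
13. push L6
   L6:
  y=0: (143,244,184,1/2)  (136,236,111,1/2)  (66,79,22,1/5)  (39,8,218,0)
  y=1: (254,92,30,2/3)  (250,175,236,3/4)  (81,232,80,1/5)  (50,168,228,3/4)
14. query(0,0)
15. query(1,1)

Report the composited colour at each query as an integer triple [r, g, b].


at x=3,y=1 over L1,L2:
after L1 α=1/3: [175/3, 70, 62/3]
after L2 α=3/4: [289/3, 445/4, 737/12]
= [96, 111, 61]

(2,1) stack=L1,L2; from [0,0,0]:
after L1 α=1/2: [49, 11/2, 74]
after L2 α=1/6: [173/3, 175/4, 83]
= [58, 44, 83]

at x=1,y=1 over L1,L2,L3:
after L1 α=1/3: [65/3, 166/3, 230/3]
after L2 α=1/2: [731/6, 685/6, 545/6]
after L3 α=2/3: [1835/18, 2353/18, 1793/18]
rounded: [102, 131, 100]

query (1,0) [L1,L2,L3] — begin 0,0,0
L1 α=3/4: [237/2, 465/4, 147]
L2 α=2/7: [1509/14, 3117/28, 1017/7]
L3 α=1/3: [678/7, 3929/42, 1049/7]
→ [97, 94, 150]

at x=3,y=0 over L1,L2,L3,L4:
L1 α=4/7: [776/7, 380/7, 968/7]
L2 α=0: [776/7, 380/7, 968/7]
L3 α=6/7: [10184/49, 2396/49, 11132/49]
L4 α=1/2: [15721/98, 6098/49, 5762/49]
= [160, 124, 118]

at x=2,y=1 over L1,L2,L3,L4:
+L1 (α=1/2) → [49, 11/2, 74]
+L2 (α=1/6) → [173/3, 175/4, 83]
+L3 (α=1/2) → [97/3, 1159/8, 92]
+L4 (α=2/3) → [1579/9, 5143/24, 442/3]
rounded: [175, 214, 147]

at x=0,y=1 over L1,L2,L3,L4:
after L1 α=1/7: [11/7, 158/7, 45/7]
after L2 α=1/3: [512/21, 1562/21, 1462/21]
after L3 α=1/5: [5891/105, 10763/105, 1598/21]
after L4 α=1/2: [20171/210, 5644/105, 2206/21]
→ [96, 54, 105]

at x=0,y=0 over L1,L2,L3,L4,L5,L6:
L1 α=1/2: [73, 110, 127/2]
L2 α=2/5: [411/5, 606/5, 1057/10]
L3 α=1/3: [1582/15, 809/5, 364/5]
L4 α=3/4: [7567/60, 4439/20, 796/5]
L5 α=2/3: [8527/180, 13159/60, 902/5]
L6 α=1/2: [34267/360, 27799/120, 911/5]
= [95, 232, 182]

(1,1) stack=L1,L2,L3,L4,L5,L6; from [0,0,0]:
after L1 α=1/3: [65/3, 166/3, 230/3]
after L2 α=1/2: [731/6, 685/6, 545/6]
after L3 α=2/3: [1835/18, 2353/18, 1793/18]
after L4 α=1/4: [2903/24, 3361/24, 2945/24]
after L5 α=5/8: [10583/64, 13081/64, 7545/64]
after L6 α=3/4: [58583/256, 46681/256, 52857/256]
= [229, 182, 206]


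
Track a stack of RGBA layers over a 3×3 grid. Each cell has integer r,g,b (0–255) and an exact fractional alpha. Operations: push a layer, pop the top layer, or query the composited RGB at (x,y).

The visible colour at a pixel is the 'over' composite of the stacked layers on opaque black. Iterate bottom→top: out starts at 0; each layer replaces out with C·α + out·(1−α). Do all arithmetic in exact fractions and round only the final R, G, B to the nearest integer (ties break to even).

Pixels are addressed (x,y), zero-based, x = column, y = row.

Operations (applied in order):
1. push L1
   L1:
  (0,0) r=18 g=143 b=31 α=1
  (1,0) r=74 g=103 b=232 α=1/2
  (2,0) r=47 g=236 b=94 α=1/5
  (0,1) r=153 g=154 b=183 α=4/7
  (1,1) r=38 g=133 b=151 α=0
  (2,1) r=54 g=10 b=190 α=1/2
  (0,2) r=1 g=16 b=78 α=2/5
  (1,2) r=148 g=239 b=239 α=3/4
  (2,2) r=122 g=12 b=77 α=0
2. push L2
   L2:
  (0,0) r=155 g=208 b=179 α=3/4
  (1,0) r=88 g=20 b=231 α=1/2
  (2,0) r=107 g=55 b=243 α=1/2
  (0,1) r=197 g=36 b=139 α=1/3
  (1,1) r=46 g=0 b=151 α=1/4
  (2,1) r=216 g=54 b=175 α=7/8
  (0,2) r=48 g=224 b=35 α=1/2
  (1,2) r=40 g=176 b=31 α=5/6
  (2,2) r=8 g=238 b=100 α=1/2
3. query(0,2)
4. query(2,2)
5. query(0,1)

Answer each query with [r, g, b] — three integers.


query (0,2) [L1,L2] — begin 0,0,0
+L1 (α=2/5) → [2/5, 32/5, 156/5]
+L2 (α=1/2) → [121/5, 576/5, 331/10]
= [24, 115, 33]

at x=2,y=2 over L1,L2:
L1 α=0: [0, 0, 0]
L2 α=1/2: [4, 119, 50]
= [4, 119, 50]

(0,1) stack=L1,L2; from [0,0,0]:
after L1 α=4/7: [612/7, 88, 732/7]
after L2 α=1/3: [2603/21, 212/3, 2437/21]
→ [124, 71, 116]


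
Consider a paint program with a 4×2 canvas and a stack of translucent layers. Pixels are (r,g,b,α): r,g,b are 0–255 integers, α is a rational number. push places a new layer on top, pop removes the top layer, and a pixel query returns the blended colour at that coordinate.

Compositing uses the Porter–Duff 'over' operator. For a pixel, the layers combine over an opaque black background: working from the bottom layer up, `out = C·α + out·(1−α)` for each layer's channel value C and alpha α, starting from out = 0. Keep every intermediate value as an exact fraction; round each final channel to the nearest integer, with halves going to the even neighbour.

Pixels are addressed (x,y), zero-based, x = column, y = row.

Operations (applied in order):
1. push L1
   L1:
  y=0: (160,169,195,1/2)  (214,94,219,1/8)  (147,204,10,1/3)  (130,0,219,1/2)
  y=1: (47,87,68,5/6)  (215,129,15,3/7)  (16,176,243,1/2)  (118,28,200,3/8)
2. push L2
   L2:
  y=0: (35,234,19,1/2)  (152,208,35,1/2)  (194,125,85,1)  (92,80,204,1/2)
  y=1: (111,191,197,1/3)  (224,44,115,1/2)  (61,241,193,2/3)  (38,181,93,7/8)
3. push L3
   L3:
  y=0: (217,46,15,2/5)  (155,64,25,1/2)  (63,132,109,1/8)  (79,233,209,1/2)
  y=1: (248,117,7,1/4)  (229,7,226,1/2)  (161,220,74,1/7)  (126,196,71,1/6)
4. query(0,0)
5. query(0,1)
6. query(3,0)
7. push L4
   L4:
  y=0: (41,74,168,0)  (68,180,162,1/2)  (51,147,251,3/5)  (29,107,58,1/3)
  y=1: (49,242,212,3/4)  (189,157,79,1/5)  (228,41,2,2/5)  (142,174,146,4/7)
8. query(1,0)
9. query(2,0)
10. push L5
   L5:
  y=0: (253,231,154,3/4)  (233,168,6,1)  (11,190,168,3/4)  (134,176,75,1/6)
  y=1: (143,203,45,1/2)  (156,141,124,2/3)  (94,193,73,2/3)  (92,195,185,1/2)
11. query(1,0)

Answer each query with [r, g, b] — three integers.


(0,0) stack=L1,L2,L3; from [0,0,0]:
after L1 α=1/2: [80, 169/2, 195/2]
after L2 α=1/2: [115/2, 637/4, 233/4]
after L3 α=2/5: [1213/10, 2279/20, 819/20]
→ [121, 114, 41]

(0,1) stack=L1,L2,L3; from [0,0,0]:
after L1 α=5/6: [235/6, 145/2, 170/3]
after L2 α=1/3: [568/9, 112, 931/9]
after L3 α=1/4: [328/3, 453/4, 238/3]
rounded: [109, 113, 79]

(3,0) stack=L1,L2,L3; from [0,0,0]:
after L1 α=1/2: [65, 0, 219/2]
after L2 α=1/2: [157/2, 40, 627/4]
after L3 α=1/2: [315/4, 273/2, 1463/8]
= [79, 136, 183]

(1,0) stack=L1,L2,L3,L4; from [0,0,0]:
after L1 α=1/8: [107/4, 47/4, 219/8]
after L2 α=1/2: [715/8, 879/8, 499/16]
after L3 α=1/2: [1955/16, 1391/16, 899/32]
after L4 α=1/2: [3043/32, 4271/32, 6083/64]
→ [95, 133, 95]

query (2,0) [L1,L2,L3,L4] — begin 0,0,0
L1 α=1/3: [49, 68, 10/3]
L2 α=1: [194, 125, 85]
L3 α=1/8: [1421/8, 1007/8, 88]
L4 α=3/5: [2033/20, 2771/20, 929/5]
→ [102, 139, 186]

(1,0) stack=L1,L2,L3,L4,L5; from [0,0,0]:
after L1 α=1/8: [107/4, 47/4, 219/8]
after L2 α=1/2: [715/8, 879/8, 499/16]
after L3 α=1/2: [1955/16, 1391/16, 899/32]
after L4 α=1/2: [3043/32, 4271/32, 6083/64]
after L5 α=1: [233, 168, 6]
→ [233, 168, 6]


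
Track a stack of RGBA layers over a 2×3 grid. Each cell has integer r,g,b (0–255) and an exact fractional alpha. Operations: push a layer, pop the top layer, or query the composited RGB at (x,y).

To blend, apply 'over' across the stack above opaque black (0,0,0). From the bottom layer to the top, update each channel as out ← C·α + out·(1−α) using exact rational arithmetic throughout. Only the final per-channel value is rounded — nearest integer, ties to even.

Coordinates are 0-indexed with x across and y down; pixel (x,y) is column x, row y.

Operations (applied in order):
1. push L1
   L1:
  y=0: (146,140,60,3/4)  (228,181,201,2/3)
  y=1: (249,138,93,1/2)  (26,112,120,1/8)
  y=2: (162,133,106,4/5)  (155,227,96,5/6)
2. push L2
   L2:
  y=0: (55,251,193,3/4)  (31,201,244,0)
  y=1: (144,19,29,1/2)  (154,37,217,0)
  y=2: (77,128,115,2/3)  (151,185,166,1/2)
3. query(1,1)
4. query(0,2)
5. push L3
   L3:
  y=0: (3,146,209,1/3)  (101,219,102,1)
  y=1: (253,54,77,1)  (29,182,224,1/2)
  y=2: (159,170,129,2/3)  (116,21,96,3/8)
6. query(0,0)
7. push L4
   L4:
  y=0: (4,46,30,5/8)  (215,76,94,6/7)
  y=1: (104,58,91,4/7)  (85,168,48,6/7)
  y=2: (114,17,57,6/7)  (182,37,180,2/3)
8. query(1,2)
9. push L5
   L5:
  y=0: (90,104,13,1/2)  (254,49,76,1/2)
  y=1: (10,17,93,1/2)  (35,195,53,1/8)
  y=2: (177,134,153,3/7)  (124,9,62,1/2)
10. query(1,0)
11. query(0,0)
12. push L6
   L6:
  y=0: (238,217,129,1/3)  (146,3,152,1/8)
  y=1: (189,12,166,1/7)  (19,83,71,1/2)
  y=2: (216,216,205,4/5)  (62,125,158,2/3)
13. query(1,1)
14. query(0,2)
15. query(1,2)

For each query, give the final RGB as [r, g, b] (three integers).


query (1,1) [L1,L2] — begin 0,0,0
+L1 (α=1/8) → [13/4, 14, 15]
+L2 (α=0) → [13/4, 14, 15]
→ [3, 14, 15]

query (0,2) [L1,L2] — begin 0,0,0
+L1 (α=4/5) → [648/5, 532/5, 424/5]
+L2 (α=2/3) → [1418/15, 604/5, 1574/15]
→ [95, 121, 105]

at x=0,y=0 over L1,L2,L3:
+L1 (α=3/4) → [219/2, 105, 45]
+L2 (α=3/4) → [549/8, 429/2, 156]
+L3 (α=1/3) → [187/4, 575/3, 521/3]
→ [47, 192, 174]

at x=1,y=2 over L1,L2,L3,L4:
+L1 (α=5/6) → [775/6, 1135/6, 80]
+L2 (α=1/2) → [1681/12, 2245/12, 123]
+L3 (α=3/8) → [12581/96, 11981/96, 903/8]
+L4 (α=2/3) → [47525/288, 19085/288, 1261/8]
→ [165, 66, 158]

query (1,0) [L1,L2,L3,L4,L5] — begin 0,0,0
L1 α=2/3: [152, 362/3, 134]
L2 α=0: [152, 362/3, 134]
L3 α=1: [101, 219, 102]
L4 α=6/7: [1391/7, 675/7, 666/7]
L5 α=1/2: [3169/14, 509/7, 599/7]
→ [226, 73, 86]

query (0,0) [L1,L2,L3,L4,L5] — begin 0,0,0
+L1 (α=3/4) → [219/2, 105, 45]
+L2 (α=3/4) → [549/8, 429/2, 156]
+L3 (α=1/3) → [187/4, 575/3, 521/3]
+L4 (α=5/8) → [641/32, 805/8, 671/8]
+L5 (α=1/2) → [3521/64, 1637/16, 775/16]
rounded: [55, 102, 48]

(1,1) stack=L1,L2,L3,L4,L5,L6; from [0,0,0]:
after L1 α=1/8: [13/4, 14, 15]
after L2 α=0: [13/4, 14, 15]
after L3 α=1/2: [129/8, 98, 239/2]
after L4 α=6/7: [4209/56, 158, 815/14]
after L5 α=1/8: [4489/64, 1301/8, 921/16]
after L6 α=1/2: [5705/128, 1965/16, 2057/32]
= [45, 123, 64]

at x=0,y=2 over L1,L2,L3,L4,L5,L6:
L1 α=4/5: [648/5, 532/5, 424/5]
L2 α=2/3: [1418/15, 604/5, 1574/15]
L3 α=2/3: [6188/45, 768/5, 5444/45]
L4 α=6/7: [36968/315, 1278/35, 20834/315]
L5 α=3/7: [315137/2205, 19182/245, 227921/2205]
L6 α=4/5: [2220257/11025, 230862/1225, 2036021/11025]
= [201, 188, 185]

query (1,2) [L1,L2,L3,L4,L5,L6] — begin 0,0,0
+L1 (α=5/6) → [775/6, 1135/6, 80]
+L2 (α=1/2) → [1681/12, 2245/12, 123]
+L3 (α=3/8) → [12581/96, 11981/96, 903/8]
+L4 (α=2/3) → [47525/288, 19085/288, 1261/8]
+L5 (α=1/2) → [83237/576, 21677/576, 1757/16]
+L6 (α=2/3) → [154661/1728, 165677/1728, 2271/16]
rounded: [90, 96, 142]


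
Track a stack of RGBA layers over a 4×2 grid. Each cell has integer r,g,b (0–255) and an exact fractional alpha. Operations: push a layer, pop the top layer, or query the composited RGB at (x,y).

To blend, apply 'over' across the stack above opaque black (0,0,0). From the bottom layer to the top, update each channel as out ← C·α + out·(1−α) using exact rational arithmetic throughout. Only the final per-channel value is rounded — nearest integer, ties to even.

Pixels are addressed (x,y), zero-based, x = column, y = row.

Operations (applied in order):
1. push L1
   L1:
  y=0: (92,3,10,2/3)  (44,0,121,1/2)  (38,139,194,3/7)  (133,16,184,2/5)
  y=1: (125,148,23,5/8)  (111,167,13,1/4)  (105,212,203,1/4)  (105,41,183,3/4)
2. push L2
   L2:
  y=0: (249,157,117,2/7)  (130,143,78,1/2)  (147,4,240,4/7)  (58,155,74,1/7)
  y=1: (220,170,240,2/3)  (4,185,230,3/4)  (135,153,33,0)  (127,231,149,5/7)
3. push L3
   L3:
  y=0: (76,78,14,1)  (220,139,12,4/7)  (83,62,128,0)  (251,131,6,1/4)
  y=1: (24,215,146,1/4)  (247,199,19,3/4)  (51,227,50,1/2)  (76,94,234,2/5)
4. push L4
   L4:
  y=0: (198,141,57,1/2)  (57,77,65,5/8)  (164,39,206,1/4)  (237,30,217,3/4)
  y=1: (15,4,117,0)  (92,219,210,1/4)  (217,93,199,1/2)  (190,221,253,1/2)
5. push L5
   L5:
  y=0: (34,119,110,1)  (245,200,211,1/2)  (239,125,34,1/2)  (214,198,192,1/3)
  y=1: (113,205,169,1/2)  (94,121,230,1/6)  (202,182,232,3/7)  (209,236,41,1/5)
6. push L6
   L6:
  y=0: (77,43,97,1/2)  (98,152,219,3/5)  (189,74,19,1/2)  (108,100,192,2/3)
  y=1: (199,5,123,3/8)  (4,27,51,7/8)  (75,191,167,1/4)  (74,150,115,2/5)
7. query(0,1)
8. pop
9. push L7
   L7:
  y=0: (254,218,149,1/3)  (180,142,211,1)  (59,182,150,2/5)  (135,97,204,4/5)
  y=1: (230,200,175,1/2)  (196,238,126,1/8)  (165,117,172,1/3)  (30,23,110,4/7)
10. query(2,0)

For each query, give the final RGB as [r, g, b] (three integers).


(0,1) stack=L1,L2,L3,L4,L5,L6; from [0,0,0]:
L1 α=5/8: [625/8, 185/2, 115/8]
L2 α=2/3: [4145/24, 865/6, 3955/24]
L3 α=1/4: [4337/32, 1295/8, 5123/32]
L4 α=0: [4337/32, 1295/8, 5123/32]
L5 α=1/2: [7953/64, 2935/16, 10531/64]
L6 α=3/8: [77973/512, 14915/128, 76271/512]
= [152, 117, 149]

(2,0) stack=L1,L2,L3,L4,L5,L7; from [0,0,0]:
+L1 (α=3/7) → [114/7, 417/7, 582/7]
+L2 (α=4/7) → [4458/49, 1363/49, 8466/49]
+L3 (α=0) → [4458/49, 1363/49, 8466/49]
+L4 (α=1/4) → [10705/98, 1500/49, 8873/49]
+L5 (α=1/2) → [34127/196, 7625/98, 10539/98]
+L7 (α=2/5) → [125509/980, 58547/490, 61017/490]
→ [128, 119, 125]


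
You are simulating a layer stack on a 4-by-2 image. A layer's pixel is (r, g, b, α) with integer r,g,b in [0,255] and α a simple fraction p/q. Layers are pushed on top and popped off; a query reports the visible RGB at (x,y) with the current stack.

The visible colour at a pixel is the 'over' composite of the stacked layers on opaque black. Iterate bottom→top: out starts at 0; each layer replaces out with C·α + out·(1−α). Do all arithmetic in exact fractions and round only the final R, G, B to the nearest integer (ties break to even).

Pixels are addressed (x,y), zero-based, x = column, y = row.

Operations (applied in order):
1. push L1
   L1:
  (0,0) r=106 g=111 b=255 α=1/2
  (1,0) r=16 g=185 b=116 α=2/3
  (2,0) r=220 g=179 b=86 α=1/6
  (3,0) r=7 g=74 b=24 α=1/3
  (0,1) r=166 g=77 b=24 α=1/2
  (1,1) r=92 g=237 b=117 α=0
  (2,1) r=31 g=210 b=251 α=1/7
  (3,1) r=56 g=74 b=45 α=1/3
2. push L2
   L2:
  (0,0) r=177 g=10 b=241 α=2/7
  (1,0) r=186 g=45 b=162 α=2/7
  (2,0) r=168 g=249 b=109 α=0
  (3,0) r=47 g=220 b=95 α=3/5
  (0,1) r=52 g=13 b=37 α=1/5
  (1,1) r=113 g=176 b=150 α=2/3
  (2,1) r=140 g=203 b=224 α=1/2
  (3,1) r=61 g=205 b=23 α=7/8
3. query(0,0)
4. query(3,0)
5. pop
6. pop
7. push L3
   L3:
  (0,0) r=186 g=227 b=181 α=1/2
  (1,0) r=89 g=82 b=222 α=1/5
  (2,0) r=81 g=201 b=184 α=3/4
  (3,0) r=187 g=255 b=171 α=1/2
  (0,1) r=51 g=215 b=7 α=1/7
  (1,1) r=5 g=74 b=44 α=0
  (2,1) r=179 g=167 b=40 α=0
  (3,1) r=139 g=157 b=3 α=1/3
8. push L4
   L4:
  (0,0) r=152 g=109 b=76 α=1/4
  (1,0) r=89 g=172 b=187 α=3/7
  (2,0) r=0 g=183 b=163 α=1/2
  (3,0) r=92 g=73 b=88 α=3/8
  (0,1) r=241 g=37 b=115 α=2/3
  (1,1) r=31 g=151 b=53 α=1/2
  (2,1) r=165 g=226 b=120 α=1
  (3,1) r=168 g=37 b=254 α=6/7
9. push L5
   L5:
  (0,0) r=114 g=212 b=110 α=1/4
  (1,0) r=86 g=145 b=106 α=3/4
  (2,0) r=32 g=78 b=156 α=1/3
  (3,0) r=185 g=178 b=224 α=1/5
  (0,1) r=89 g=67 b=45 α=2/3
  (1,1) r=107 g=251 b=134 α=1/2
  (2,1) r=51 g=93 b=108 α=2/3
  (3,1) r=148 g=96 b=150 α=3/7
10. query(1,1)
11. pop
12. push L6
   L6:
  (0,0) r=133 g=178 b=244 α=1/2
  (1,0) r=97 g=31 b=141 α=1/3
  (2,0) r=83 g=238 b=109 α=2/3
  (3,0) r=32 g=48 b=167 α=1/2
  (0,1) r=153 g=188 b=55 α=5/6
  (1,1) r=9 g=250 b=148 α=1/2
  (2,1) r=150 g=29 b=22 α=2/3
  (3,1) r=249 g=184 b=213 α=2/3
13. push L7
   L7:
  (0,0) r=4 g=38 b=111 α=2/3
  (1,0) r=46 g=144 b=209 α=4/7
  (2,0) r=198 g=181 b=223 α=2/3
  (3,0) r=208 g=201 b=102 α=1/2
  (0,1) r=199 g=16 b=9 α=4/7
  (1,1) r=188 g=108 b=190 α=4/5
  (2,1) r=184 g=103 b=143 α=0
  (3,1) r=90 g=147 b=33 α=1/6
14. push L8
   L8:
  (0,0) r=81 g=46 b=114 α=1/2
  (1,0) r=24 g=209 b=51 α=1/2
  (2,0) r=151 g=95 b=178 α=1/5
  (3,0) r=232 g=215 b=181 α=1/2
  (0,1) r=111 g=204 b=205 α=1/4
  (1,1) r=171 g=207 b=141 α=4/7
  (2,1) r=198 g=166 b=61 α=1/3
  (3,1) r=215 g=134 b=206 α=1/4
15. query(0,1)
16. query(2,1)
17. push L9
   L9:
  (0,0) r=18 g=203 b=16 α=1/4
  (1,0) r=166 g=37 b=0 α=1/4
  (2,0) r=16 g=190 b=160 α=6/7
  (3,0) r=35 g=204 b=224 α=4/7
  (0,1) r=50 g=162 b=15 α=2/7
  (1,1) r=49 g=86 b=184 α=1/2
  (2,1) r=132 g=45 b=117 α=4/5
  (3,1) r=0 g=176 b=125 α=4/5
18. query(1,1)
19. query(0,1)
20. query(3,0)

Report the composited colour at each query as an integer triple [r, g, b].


at x=0,y=0 over L1,L2:
+L1 (α=1/2) → [53, 111/2, 255/2]
+L2 (α=2/7) → [619/7, 85/2, 2239/14]
= [88, 42, 160]

query (3,0) [L1,L2] — begin 0,0,0
L1 α=1/3: [7/3, 74/3, 8]
L2 α=3/5: [437/15, 2128/15, 301/5]
rounded: [29, 142, 60]

(1,1) stack=L3,L4,L5; from [0,0,0]:
L3 α=0: [0, 0, 0]
L4 α=1/2: [31/2, 151/2, 53/2]
L5 α=1/2: [245/4, 653/4, 321/4]
→ [61, 163, 80]

query (0,1) [L3,L4,L6,L7,L8] — begin 0,0,0
L3 α=1/7: [51/7, 215/7, 1]
L4 α=2/3: [3425/21, 733/21, 77]
L6 α=5/6: [9745/63, 20473/126, 176/3]
L7 α=4/7: [26461/147, 23161/294, 212/7]
L8 α=1/4: [7975/49, 43153/392, 2071/28]
→ [163, 110, 74]

query (2,1) [L3,L4,L6,L7,L8] — begin 0,0,0
L3 α=0: [0, 0, 0]
L4 α=1: [165, 226, 120]
L6 α=2/3: [155, 284/3, 164/3]
L7 α=0: [155, 284/3, 164/3]
L8 α=1/3: [508/3, 1066/9, 511/9]
= [169, 118, 57]

(1,1) stack=L3,L4,L6,L7,L8,L9; from [0,0,0]:
L3 α=0: [0, 0, 0]
L4 α=1/2: [31/2, 151/2, 53/2]
L6 α=1/2: [49/4, 651/4, 349/4]
L7 α=4/5: [3057/20, 2379/20, 3389/20]
L8 α=4/7: [22851/140, 23697/140, 21447/140]
L9 α=1/2: [29711/280, 35737/280, 47207/280]
→ [106, 128, 169]

query (0,1) [L3,L4,L6,L7,L8,L9] — begin 0,0,0
L3 α=1/7: [51/7, 215/7, 1]
L4 α=2/3: [3425/21, 733/21, 77]
L6 α=5/6: [9745/63, 20473/126, 176/3]
L7 α=4/7: [26461/147, 23161/294, 212/7]
L8 α=1/4: [7975/49, 43153/392, 2071/28]
L9 α=2/7: [44775/343, 342773/2744, 11195/196]
= [131, 125, 57]

query (3,0) [L3,L4,L6,L7,L8,L9] — begin 0,0,0
after L3 α=1/2: [187/2, 255/2, 171/2]
after L4 α=3/8: [1487/16, 1713/16, 1383/16]
after L6 α=1/2: [1999/32, 2481/32, 4055/32]
after L7 α=1/2: [8655/64, 8913/64, 7319/64]
after L8 α=1/2: [23503/128, 22673/128, 18903/128]
after L9 α=4/7: [88429/896, 172467/896, 171397/896]
= [99, 192, 191]


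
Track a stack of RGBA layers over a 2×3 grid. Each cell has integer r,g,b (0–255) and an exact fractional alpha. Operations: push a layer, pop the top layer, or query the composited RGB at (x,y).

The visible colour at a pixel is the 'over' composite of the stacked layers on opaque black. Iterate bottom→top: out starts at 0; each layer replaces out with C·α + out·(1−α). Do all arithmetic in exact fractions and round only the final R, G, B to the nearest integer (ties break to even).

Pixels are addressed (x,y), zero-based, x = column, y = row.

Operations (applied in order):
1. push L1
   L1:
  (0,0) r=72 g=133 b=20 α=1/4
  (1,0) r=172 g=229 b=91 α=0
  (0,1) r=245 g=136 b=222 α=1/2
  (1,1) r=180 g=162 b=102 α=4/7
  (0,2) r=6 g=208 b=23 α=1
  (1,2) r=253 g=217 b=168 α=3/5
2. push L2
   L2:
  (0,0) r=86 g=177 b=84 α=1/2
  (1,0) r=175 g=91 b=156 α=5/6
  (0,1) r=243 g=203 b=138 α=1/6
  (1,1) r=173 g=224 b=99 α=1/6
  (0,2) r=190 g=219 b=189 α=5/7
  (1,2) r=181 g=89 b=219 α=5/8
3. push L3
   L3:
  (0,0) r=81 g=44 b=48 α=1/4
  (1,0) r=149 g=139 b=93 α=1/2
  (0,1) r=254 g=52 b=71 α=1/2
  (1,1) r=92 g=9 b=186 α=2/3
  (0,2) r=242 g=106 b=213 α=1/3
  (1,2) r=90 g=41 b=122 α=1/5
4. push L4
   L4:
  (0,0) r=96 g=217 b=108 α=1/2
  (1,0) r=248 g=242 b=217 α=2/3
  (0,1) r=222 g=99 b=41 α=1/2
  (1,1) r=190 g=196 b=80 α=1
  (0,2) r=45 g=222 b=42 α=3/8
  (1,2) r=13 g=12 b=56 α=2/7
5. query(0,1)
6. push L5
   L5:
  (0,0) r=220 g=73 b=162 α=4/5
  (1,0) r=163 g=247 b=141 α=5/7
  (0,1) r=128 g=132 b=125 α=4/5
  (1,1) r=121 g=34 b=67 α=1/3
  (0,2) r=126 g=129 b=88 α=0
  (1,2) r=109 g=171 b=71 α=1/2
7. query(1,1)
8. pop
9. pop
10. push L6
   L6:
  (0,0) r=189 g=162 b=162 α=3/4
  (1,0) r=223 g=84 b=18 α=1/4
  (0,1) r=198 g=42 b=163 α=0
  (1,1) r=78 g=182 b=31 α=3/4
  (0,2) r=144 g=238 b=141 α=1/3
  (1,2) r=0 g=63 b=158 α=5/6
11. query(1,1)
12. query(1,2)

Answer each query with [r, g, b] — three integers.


query (0,1) [L1,L2,L3,L4] — begin 0,0,0
L1 α=1/2: [245/2, 68, 111]
L2 α=1/6: [1711/12, 181/2, 231/2]
L3 α=1/2: [4759/24, 285/4, 373/4]
L4 α=1/2: [10087/48, 681/8, 537/8]
= [210, 85, 67]

(1,1) stack=L1,L2,L3,L4,L5; from [0,0,0]:
L1 α=4/7: [720/7, 648/7, 408/7]
L2 α=1/6: [4811/42, 2404/21, 911/14]
L3 α=2/3: [12539/126, 2782/63, 6119/42]
L4 α=1: [190, 196, 80]
L5 α=1/3: [167, 142, 227/3]
rounded: [167, 142, 76]

at x=1,y=1 over L1,L2,L3,L6:
after L1 α=4/7: [720/7, 648/7, 408/7]
after L2 α=1/6: [4811/42, 2404/21, 911/14]
after L3 α=2/3: [12539/126, 2782/63, 6119/42]
after L6 α=3/4: [42023/504, 9295/63, 10025/168]
→ [83, 148, 60]

(1,2) stack=L1,L2,L3,L6; from [0,0,0]:
+L1 (α=3/5) → [759/5, 651/5, 504/5]
+L2 (α=5/8) → [3401/20, 2089/20, 6987/40]
+L3 (α=1/5) → [3851/25, 2294/25, 8207/50]
+L6 (α=5/6) → [3851/150, 10169/150, 47707/300]
= [26, 68, 159]


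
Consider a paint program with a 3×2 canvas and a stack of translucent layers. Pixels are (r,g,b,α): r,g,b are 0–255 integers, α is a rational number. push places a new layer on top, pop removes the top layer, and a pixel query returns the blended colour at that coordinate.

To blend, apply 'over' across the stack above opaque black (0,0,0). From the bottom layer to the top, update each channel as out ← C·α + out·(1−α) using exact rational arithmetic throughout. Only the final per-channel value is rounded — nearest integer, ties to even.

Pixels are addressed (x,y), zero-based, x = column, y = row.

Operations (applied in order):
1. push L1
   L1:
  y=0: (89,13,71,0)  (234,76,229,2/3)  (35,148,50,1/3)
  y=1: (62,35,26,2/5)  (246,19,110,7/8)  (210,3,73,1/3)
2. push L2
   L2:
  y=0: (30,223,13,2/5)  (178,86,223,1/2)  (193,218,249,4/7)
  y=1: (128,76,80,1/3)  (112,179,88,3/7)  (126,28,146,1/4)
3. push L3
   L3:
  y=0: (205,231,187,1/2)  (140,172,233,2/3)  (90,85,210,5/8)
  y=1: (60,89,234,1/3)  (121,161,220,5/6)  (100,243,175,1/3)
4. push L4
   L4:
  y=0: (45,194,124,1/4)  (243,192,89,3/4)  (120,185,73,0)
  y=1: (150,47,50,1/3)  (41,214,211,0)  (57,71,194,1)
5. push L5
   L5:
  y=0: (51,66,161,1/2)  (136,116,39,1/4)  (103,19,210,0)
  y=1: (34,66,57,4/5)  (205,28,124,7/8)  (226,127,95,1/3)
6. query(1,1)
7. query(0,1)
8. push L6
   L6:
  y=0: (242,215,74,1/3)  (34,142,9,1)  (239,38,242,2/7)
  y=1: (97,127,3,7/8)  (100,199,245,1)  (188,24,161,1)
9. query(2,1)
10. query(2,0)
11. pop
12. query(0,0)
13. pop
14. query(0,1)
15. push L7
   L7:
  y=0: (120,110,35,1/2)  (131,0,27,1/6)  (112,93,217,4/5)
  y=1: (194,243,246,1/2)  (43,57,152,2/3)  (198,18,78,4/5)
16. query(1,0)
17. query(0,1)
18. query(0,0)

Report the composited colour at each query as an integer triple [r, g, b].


(1,1) stack=L1,L2,L3,L4,L5; from [0,0,0]:
+L1 (α=7/8) → [861/4, 133/8, 385/4]
+L2 (α=3/7) → [171, 1207/14, 649/7]
+L3 (α=5/6) → [388/3, 4159/28, 2783/14]
+L4 (α=0) → [388/3, 4159/28, 2783/14]
+L5 (α=7/8) → [4693/24, 9647/224, 14935/112]
rounded: [196, 43, 133]

(0,1) stack=L1,L2,L3,L4,L5; from [0,0,0]:
L1 α=2/5: [124/5, 14, 52/5]
L2 α=1/3: [296/5, 104/3, 168/5]
L3 α=1/3: [892/15, 475/9, 502/5]
L4 α=1/3: [4034/45, 1373/27, 418/5]
L5 α=4/5: [10154/225, 8501/135, 1558/25]
→ [45, 63, 62]

at x=2,y=1 over L1,L2,L3,L4,L5,L6:
L1 α=1/3: [70, 1, 73/3]
L2 α=1/4: [84, 31/4, 219/4]
L3 α=1/3: [268/3, 517/6, 569/6]
L4 α=1: [57, 71, 194]
L5 α=1/3: [340/3, 269/3, 161]
L6 α=1: [188, 24, 161]
rounded: [188, 24, 161]

(2,0) stack=L1,L2,L3,L4,L5,L6; from [0,0,0]:
+L1 (α=1/3) → [35/3, 148/3, 50/3]
+L2 (α=4/7) → [807/7, 1020/7, 1046/7]
+L3 (α=5/8) → [5571/56, 6035/56, 1311/7]
+L4 (α=0) → [5571/56, 6035/56, 1311/7]
+L5 (α=0) → [5571/56, 6035/56, 1311/7]
+L6 (α=2/7) → [54623/392, 34431/392, 9943/49]
= [139, 88, 203]

(0,0) stack=L1,L2,L3,L4,L5; from [0,0,0]:
+L1 (α=0) → [0, 0, 0]
+L2 (α=2/5) → [12, 446/5, 26/5]
+L3 (α=1/2) → [217/2, 1601/10, 961/10]
+L4 (α=1/4) → [741/8, 6743/40, 4123/40]
+L5 (α=1/2) → [1149/16, 9383/80, 10563/80]
→ [72, 117, 132]

query (0,1) [L1,L2,L3,L4] — begin 0,0,0
+L1 (α=2/5) → [124/5, 14, 52/5]
+L2 (α=1/3) → [296/5, 104/3, 168/5]
+L3 (α=1/3) → [892/15, 475/9, 502/5]
+L4 (α=1/3) → [4034/45, 1373/27, 418/5]
→ [90, 51, 84]

query (1,0) [L1,L2,L3,L4,L7] — begin 0,0,0
after L1 α=2/3: [156, 152/3, 458/3]
after L2 α=1/2: [167, 205/3, 1127/6]
after L3 α=2/3: [149, 1237/9, 3923/18]
after L4 α=3/4: [439/2, 6421/36, 8729/72]
after L7 α=1/6: [819/4, 32105/216, 45589/432]
rounded: [205, 149, 106]

at x=0,y=1 over L1,L2,L3,L4,L7:
after L1 α=2/5: [124/5, 14, 52/5]
after L2 α=1/3: [296/5, 104/3, 168/5]
after L3 α=1/3: [892/15, 475/9, 502/5]
after L4 α=1/3: [4034/45, 1373/27, 418/5]
after L7 α=1/2: [6382/45, 3967/27, 824/5]
= [142, 147, 165]

query (0,0) [L1,L2,L3,L4,L7] — begin 0,0,0
+L1 (α=0) → [0, 0, 0]
+L2 (α=2/5) → [12, 446/5, 26/5]
+L3 (α=1/2) → [217/2, 1601/10, 961/10]
+L4 (α=1/4) → [741/8, 6743/40, 4123/40]
+L7 (α=1/2) → [1701/16, 11143/80, 5523/80]
= [106, 139, 69]


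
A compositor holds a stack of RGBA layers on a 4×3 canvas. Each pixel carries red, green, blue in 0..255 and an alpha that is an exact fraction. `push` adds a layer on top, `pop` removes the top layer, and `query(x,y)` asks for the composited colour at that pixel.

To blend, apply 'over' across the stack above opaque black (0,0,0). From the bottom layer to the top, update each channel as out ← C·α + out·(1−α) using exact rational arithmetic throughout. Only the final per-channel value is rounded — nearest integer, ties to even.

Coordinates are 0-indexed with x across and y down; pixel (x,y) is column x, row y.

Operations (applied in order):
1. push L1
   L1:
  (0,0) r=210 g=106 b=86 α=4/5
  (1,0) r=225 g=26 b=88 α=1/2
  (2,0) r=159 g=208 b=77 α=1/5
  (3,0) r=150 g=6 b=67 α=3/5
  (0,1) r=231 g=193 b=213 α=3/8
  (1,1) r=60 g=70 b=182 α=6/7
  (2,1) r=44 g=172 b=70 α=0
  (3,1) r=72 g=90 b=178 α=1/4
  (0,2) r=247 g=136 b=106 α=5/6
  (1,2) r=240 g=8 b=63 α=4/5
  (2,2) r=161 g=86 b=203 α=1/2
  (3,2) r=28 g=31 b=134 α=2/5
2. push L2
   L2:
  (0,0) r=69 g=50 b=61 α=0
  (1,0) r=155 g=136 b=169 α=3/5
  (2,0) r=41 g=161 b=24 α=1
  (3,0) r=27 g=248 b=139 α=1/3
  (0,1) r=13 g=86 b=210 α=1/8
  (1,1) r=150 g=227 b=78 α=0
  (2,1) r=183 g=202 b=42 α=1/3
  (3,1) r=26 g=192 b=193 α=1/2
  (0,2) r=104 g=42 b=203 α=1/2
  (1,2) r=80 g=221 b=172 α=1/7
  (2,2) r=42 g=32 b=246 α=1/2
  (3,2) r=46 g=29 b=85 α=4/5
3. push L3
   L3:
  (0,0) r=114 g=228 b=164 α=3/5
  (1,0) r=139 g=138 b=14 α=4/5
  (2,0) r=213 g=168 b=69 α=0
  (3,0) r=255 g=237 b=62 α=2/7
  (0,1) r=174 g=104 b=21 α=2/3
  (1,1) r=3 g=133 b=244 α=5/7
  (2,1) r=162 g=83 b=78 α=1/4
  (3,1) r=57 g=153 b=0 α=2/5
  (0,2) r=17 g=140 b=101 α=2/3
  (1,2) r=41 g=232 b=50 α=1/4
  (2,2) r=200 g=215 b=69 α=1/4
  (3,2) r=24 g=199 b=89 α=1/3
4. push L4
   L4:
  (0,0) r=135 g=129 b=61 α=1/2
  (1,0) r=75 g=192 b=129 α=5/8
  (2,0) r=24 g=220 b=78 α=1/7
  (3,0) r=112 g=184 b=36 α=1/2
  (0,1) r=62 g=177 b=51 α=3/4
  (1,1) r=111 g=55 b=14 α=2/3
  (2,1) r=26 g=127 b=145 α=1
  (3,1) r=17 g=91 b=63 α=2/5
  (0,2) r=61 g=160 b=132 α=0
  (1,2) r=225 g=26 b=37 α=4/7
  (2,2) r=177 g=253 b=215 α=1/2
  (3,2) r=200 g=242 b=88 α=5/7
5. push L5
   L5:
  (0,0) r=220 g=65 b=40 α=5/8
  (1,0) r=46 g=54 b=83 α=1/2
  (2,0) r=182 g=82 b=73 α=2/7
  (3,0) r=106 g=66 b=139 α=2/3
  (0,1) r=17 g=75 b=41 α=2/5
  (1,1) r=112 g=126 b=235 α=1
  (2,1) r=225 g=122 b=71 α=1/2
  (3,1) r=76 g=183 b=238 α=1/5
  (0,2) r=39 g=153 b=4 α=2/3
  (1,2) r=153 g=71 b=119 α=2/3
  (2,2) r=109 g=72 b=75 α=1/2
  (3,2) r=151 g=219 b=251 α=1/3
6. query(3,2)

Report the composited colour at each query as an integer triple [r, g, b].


(3,2) stack=L1,L2,L3,L4,L5; from [0,0,0]:
+L1 (α=2/5) → [56/5, 62/5, 268/5]
+L2 (α=4/5) → [976/25, 642/25, 1968/25]
+L3 (α=1/3) → [2552/75, 6259/75, 6161/75]
+L4 (α=5/7) → [80104/525, 103268/525, 45322/525]
+L5 (α=1/3) → [239483/1575, 321511/1575, 222419/1575]
→ [152, 204, 141]


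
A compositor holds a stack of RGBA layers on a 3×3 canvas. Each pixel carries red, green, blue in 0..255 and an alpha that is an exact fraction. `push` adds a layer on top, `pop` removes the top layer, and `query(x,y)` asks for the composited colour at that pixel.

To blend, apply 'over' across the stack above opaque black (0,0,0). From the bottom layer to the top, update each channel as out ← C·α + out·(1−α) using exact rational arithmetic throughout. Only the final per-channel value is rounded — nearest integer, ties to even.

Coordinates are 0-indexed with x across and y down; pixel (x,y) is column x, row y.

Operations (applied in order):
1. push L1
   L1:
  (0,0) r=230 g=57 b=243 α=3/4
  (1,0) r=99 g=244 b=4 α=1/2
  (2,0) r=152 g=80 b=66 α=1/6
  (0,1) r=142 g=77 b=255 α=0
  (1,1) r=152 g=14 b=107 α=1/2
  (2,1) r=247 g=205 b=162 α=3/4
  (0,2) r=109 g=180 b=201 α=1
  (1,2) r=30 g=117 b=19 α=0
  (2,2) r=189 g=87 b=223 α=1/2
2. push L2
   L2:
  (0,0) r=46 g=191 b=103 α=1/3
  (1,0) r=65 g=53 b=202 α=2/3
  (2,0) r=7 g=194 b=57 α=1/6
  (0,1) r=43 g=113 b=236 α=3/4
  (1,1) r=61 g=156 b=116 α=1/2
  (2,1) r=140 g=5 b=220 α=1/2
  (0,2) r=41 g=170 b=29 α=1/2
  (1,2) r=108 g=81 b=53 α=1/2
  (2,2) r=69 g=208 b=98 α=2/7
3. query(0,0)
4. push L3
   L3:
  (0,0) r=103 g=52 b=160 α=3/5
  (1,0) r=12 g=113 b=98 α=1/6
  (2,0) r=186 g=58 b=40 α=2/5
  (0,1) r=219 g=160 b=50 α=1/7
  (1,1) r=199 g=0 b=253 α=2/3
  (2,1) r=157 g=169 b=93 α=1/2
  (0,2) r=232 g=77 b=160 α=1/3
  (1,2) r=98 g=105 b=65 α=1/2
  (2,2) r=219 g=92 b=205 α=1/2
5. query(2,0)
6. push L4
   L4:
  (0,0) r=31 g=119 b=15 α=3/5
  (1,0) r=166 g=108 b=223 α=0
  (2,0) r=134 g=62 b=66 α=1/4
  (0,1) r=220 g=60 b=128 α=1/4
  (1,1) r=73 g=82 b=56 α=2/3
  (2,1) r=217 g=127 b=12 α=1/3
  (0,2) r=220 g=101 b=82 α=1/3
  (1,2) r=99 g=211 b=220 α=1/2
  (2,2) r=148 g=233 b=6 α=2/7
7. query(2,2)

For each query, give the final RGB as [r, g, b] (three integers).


at x=0,y=0 over L1,L2:
+L1 (α=3/4) → [345/2, 171/4, 729/4]
+L2 (α=1/3) → [391/3, 553/6, 935/6]
= [130, 92, 156]

query (2,0) [L1,L2,L3] — begin 0,0,0
after L1 α=1/6: [76/3, 40/3, 11]
after L2 α=1/6: [401/18, 391/9, 56/3]
after L3 α=2/5: [2633/30, 739/15, 136/5]
= [88, 49, 27]

query (2,2) [L1,L2,L3,L4] — begin 0,0,0
L1 α=1/2: [189/2, 87/2, 223/2]
L2 α=2/7: [1221/14, 181/2, 1507/14]
L3 α=1/2: [4287/28, 365/4, 4377/28]
L4 α=2/7: [29723/196, 527/4, 22221/196]
→ [152, 132, 113]


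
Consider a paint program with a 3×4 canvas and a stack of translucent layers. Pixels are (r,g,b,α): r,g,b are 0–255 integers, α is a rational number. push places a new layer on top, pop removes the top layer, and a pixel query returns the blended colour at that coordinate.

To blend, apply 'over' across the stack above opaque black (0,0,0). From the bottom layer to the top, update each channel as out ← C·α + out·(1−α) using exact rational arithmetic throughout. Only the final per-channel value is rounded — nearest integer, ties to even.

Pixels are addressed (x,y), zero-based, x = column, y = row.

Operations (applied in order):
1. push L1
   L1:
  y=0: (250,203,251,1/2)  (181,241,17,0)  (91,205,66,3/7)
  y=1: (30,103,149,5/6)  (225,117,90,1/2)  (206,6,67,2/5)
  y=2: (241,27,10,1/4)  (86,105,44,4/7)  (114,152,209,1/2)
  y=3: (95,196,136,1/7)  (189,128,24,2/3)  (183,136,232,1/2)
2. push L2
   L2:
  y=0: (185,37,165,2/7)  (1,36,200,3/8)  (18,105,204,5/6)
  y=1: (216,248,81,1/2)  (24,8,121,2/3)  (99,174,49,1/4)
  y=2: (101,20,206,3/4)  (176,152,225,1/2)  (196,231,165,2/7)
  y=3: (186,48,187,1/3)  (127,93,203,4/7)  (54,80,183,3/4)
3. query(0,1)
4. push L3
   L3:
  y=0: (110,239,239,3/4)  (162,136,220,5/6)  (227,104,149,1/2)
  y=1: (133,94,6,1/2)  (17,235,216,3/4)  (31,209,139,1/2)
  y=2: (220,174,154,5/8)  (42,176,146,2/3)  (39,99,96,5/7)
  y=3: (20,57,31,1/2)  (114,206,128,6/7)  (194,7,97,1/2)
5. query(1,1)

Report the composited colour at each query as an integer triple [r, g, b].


at x=0,y=1 over L1,L2:
after L1 α=5/6: [25, 515/6, 745/6]
after L2 α=1/2: [241/2, 2003/12, 1231/12]
→ [120, 167, 103]

at x=1,y=1 over L1,L2,L3:
+L1 (α=1/2) → [225/2, 117/2, 45]
+L2 (α=2/3) → [107/2, 149/6, 287/3]
+L3 (α=3/4) → [209/8, 4379/24, 2231/12]
→ [26, 182, 186]


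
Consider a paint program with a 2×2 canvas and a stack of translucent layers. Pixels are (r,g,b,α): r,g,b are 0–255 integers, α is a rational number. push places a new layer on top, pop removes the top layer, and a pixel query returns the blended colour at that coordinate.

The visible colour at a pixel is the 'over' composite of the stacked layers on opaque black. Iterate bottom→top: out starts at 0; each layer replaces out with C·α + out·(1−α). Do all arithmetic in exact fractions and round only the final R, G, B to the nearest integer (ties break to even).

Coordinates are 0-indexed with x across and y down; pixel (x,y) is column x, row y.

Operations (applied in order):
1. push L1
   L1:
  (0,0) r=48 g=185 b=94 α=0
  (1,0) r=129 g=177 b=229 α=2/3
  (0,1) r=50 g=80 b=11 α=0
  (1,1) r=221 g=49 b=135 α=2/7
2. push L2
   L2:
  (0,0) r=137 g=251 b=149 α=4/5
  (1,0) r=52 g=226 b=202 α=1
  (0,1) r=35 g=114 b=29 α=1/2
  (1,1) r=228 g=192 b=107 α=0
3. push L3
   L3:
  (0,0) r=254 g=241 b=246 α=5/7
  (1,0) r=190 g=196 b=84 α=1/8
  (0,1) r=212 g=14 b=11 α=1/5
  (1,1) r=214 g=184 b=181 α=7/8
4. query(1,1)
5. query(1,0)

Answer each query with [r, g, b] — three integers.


query (1,1) [L1,L2,L3] — begin 0,0,0
L1 α=2/7: [442/7, 14, 270/7]
L2 α=0: [442/7, 14, 270/7]
L3 α=7/8: [1366/7, 651/4, 9139/56]
rounded: [195, 163, 163]

(1,0) stack=L1,L2,L3; from [0,0,0]:
L1 α=2/3: [86, 118, 458/3]
L2 α=1: [52, 226, 202]
L3 α=1/8: [277/4, 889/4, 749/4]
→ [69, 222, 187]


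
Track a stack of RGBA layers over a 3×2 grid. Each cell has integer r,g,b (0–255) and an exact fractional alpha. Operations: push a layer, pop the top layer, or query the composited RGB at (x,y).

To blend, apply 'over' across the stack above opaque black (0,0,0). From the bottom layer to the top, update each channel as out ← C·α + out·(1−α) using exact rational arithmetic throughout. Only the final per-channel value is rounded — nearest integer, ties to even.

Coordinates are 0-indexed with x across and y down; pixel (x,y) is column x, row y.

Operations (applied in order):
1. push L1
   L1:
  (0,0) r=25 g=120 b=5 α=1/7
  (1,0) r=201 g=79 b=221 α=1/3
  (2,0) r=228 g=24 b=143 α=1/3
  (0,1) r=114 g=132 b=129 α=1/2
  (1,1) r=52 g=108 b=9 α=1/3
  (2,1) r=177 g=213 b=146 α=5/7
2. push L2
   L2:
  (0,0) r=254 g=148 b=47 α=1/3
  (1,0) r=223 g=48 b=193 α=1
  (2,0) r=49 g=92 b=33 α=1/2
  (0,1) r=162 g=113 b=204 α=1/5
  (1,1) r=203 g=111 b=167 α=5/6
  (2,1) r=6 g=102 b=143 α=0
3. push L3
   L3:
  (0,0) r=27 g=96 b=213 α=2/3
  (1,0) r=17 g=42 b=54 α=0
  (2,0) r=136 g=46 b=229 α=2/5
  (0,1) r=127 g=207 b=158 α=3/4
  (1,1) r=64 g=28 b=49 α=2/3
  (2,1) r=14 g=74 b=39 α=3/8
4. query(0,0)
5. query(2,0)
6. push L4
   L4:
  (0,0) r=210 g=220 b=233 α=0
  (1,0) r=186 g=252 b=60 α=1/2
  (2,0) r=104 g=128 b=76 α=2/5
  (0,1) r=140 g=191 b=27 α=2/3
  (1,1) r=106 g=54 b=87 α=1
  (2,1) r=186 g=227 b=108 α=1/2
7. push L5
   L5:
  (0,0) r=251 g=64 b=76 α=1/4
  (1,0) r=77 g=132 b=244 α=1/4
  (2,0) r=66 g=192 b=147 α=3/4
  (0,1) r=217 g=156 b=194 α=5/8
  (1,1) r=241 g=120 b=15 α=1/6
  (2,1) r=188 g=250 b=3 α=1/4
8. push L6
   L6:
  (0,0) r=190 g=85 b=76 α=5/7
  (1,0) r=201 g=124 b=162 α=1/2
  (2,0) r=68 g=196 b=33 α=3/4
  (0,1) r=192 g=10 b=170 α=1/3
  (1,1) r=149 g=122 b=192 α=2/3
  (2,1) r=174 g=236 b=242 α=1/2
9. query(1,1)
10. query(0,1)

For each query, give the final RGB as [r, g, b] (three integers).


at x=0,y=0 over L1,L2,L3:
after L1 α=1/7: [25/7, 120/7, 5/7]
after L2 α=1/3: [1828/21, 1276/21, 113/7]
after L3 α=2/3: [2962/63, 5308/63, 3095/21]
→ [47, 84, 147]

query (2,0) [L1,L2,L3] — begin 0,0,0
after L1 α=1/3: [76, 8, 143/3]
after L2 α=1/2: [125/2, 50, 121/3]
after L3 α=2/5: [919/10, 242/5, 579/5]
rounded: [92, 48, 116]

(1,1) stack=L1,L2,L3,L4,L5,L6; from [0,0,0]:
+L1 (α=1/3) → [52/3, 36, 3]
+L2 (α=5/6) → [3097/18, 197/2, 419/3]
+L3 (α=2/3) → [5401/54, 103/2, 713/9]
+L4 (α=1) → [106, 54, 87]
+L5 (α=1/6) → [257/2, 65, 75]
+L6 (α=2/3) → [853/6, 103, 153]
= [142, 103, 153]

at x=0,y=1 over L1,L2,L3,L4,L5,L6:
+L1 (α=1/2) → [57, 66, 129/2]
+L2 (α=1/5) → [78, 377/5, 462/5]
+L3 (α=3/4) → [459/4, 1741/10, 708/5]
+L4 (α=2/3) → [1579/12, 5561/30, 326/5]
+L5 (α=5/8) → [5919/32, 13361/80, 1457/10]
+L6 (α=1/3) → [2997/16, 4587/40, 769/5]
= [187, 115, 154]
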